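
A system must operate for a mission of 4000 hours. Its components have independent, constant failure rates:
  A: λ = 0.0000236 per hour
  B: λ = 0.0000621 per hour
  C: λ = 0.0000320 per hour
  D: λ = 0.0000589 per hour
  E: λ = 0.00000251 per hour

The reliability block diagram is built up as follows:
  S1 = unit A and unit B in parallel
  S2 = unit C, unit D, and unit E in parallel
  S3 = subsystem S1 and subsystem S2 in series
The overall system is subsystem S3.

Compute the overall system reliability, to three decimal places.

0.980

R(A) = exp(−0.0000236 × 4000) = 0.90992
R(B) = exp(−0.0000621 × 4000) = 0.78005
R(C) = exp(−0.0000320 × 4000) = 0.87985
R(D) = exp(−0.0000589 × 4000) = 0.79010
R(E) = exp(−0.00000251 × 4000) = 0.99001
Parallel (A and B): 1 − (1 − 0.90992)(1 − 0.78005) = 0.98019
Parallel (C, D, and E): 1 − (1 − 0.87985)(1 − 0.79010)(1 − 0.99001) = 0.99975
Series ([0.98019] and [0.99975]): 0.98019 × 0.99975 = 0.980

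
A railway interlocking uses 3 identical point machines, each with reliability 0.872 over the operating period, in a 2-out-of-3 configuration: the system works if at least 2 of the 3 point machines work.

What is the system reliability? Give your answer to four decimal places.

R = Σ_{i=2}^{3} C(3,i) p^i (1−p)^{3−i} with p = 0.872
C(3,2)·0.872^2·0.128^1 = 0.291987
C(3,3)·0.872^3·0.128^0 = 0.663055
Sum = 0.9550

0.9550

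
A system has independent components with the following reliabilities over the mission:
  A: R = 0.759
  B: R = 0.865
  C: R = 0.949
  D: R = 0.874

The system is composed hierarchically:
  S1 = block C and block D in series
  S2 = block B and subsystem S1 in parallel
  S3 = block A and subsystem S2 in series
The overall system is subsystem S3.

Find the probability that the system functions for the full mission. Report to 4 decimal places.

Series (C and D): 0.949000 × 0.874000 = 0.829426
Parallel (B and [0.829426]): 1 − (1 − 0.865000)(1 − 0.829426) = 0.976973
Series (A and [0.976973]): 0.759000 × 0.976973 = 0.7415

0.7415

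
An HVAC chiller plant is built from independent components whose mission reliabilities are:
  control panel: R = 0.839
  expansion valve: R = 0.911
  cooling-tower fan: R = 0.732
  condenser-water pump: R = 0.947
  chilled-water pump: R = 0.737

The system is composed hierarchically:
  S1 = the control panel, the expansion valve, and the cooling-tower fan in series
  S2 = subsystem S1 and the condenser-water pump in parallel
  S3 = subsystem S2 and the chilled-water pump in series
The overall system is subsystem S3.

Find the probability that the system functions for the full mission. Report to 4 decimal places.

Series (control panel, expansion valve, and cooling-tower fan): 0.839000 × 0.911000 × 0.732000 = 0.559489
Parallel ([0.559489] and condenser-water pump): 1 − (1 − 0.559489)(1 − 0.947000) = 0.976653
Series ([0.976653] and chilled-water pump): 0.976653 × 0.737000 = 0.7198

0.7198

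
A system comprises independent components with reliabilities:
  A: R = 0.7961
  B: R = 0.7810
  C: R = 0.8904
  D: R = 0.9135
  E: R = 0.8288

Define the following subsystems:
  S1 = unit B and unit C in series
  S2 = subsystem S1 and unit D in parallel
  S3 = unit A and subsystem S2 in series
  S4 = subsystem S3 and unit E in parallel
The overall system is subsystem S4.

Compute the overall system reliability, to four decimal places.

0.9615

Series (B and C): 0.781000 × 0.890400 = 0.695402
Parallel ([0.695402] and D): 1 − (1 − 0.695402)(1 − 0.913500) = 0.973652
Series (A and [0.973652]): 0.796100 × 0.973652 = 0.775124
Parallel ([0.775124] and E): 1 − (1 − 0.775124)(1 − 0.828800) = 0.9615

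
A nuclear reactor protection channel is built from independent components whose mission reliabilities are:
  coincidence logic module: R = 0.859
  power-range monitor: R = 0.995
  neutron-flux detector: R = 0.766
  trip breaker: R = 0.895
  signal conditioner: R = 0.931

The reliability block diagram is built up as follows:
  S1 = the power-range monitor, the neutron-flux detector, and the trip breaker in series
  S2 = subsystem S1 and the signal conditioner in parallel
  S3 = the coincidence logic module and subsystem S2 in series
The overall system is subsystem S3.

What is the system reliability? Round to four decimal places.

0.8402

Series (power-range monitor, neutron-flux detector, and trip breaker): 0.995000 × 0.766000 × 0.895000 = 0.682142
Parallel ([0.682142] and signal conditioner): 1 − (1 − 0.682142)(1 − 0.931000) = 0.978068
Series (coincidence logic module and [0.978068]): 0.859000 × 0.978068 = 0.8402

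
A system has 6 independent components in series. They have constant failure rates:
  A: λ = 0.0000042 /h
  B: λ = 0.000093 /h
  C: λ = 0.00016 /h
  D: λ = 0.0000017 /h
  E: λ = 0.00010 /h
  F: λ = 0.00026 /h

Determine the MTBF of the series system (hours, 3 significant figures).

1620

Series of exponential components: λ_sys = Σ λ_i
λ_sys = 0.0000042 + 0.000093 + 0.00016 + 0.0000017 + 0.00010 + 0.00026 = 6.1890e-04 /h
MTBF = 1 / λ_sys = 1620 h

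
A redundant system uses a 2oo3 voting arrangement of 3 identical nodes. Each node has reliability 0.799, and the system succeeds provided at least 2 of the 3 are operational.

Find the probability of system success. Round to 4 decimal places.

R = Σ_{i=2}^{3} C(3,i) p^i (1−p)^{3−i} with p = 0.799
C(3,2)·0.799^2·0.201^1 = 0.384956
C(3,3)·0.799^3·0.201^0 = 0.510082
Sum = 0.8950

0.8950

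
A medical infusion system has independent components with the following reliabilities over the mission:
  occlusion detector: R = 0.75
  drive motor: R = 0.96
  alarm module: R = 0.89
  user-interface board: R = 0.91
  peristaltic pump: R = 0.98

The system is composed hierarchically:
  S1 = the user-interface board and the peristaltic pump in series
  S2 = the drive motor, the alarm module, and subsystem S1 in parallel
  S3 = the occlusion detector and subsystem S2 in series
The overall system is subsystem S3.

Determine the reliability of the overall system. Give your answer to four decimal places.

Series (user-interface board and peristaltic pump): 0.910000 × 0.980000 = 0.891800
Parallel (drive motor, alarm module, and [0.891800]): 1 − (1 − 0.960000)(1 − 0.890000)(1 − 0.891800) = 0.999524
Series (occlusion detector and [0.999524]): 0.750000 × 0.999524 = 0.7496

0.7496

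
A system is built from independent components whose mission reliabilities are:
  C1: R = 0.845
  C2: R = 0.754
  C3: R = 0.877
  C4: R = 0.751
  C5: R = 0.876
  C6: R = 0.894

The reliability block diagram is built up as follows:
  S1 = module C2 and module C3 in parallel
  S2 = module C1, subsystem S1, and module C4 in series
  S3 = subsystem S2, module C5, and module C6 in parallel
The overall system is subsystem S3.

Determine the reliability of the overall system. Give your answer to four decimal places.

0.9949

Parallel (C2 and C3): 1 − (1 − 0.754000)(1 − 0.877000) = 0.969742
Series (C1, [0.969742], and C4): 0.845000 × 0.969742 × 0.751000 = 0.615393
Parallel ([0.615393], C5, and C6): 1 − (1 − 0.615393)(1 − 0.876000)(1 − 0.894000) = 0.9949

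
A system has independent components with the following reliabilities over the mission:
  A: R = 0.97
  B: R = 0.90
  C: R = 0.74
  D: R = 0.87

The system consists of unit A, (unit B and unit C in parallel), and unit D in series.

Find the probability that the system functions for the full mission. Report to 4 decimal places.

0.8220

Parallel (B and C): 1 − (1 − 0.900000)(1 − 0.740000) = 0.974000
Series (A, [0.974000], and D): 0.970000 × 0.974000 × 0.870000 = 0.8220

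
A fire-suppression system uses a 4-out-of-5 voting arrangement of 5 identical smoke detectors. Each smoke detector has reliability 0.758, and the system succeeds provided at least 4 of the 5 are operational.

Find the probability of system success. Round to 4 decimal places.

R = Σ_{i=4}^{5} C(5,i) p^i (1−p)^{5−i} with p = 0.758
C(5,4)·0.758^4·0.242^1 = 0.399450
C(5,5)·0.758^5·0.242^0 = 0.250234
Sum = 0.6497

0.6497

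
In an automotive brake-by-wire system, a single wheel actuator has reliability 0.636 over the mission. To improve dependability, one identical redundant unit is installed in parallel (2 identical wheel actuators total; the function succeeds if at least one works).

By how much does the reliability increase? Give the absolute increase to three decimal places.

R_before = 0.636
R_after = 1 − (1 − 0.636)^2 = 0.868
ΔR = 0.868 − 0.636 = 0.232

0.232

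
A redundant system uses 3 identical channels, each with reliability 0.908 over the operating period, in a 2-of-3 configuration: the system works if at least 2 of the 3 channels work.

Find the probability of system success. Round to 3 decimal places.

0.976

R = Σ_{i=2}^{3} C(3,i) p^i (1−p)^{3−i} with p = 0.908
C(3,2)·0.908^2·0.092^1 = 0.22755
C(3,3)·0.908^3·0.092^0 = 0.74861
Sum = 0.976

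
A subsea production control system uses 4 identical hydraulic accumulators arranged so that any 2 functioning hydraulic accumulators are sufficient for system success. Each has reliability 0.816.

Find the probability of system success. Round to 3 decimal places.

0.979

R = Σ_{i=2}^{4} C(4,i) p^i (1−p)^{4−i} with p = 0.816
C(4,2)·0.816^2·0.184^2 = 0.13526
C(4,3)·0.816^3·0.184^1 = 0.39990
C(4,4)·0.816^4·0.184^0 = 0.44336
Sum = 0.979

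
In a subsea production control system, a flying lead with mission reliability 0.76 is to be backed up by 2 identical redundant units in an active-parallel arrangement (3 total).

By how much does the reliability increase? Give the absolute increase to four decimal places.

R_before = 0.76
R_after = 1 − (1 − 0.76)^3 = 0.9862
ΔR = 0.9862 − 0.76 = 0.2262

0.2262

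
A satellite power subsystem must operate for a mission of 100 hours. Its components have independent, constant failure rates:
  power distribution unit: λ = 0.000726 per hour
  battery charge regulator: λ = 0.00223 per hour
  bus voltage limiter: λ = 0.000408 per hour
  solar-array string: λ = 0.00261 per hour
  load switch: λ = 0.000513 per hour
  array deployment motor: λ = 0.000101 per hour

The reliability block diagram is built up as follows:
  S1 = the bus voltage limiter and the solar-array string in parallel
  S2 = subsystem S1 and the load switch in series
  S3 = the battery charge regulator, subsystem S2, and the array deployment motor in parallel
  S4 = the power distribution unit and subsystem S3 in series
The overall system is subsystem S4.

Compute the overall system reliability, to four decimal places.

0.9299

R(power distribution unit) = exp(−0.000726 × 100) = 0.929973
R(battery charge regulator) = exp(−0.00223 × 100) = 0.800115
R(bus voltage limiter) = exp(−0.000408 × 100) = 0.960021
R(solar-array string) = exp(−0.00261 × 100) = 0.770281
R(load switch) = exp(−0.000513 × 100) = 0.949994
R(array deployment motor) = exp(−0.000101 × 100) = 0.989951
Parallel (bus voltage limiter and solar-array string): 1 − (1 − 0.960021)(1 − 0.770281) = 0.990816
Series ([0.990816] and load switch): 0.990816 × 0.949994 = 0.941269
Parallel (battery charge regulator, [0.941269], and array deployment motor): 1 − (1 − 0.800115)(1 − 0.941269)(1 − 0.989951) = 0.999882
Series (power distribution unit and [0.999882]): 0.929973 × 0.999882 = 0.9299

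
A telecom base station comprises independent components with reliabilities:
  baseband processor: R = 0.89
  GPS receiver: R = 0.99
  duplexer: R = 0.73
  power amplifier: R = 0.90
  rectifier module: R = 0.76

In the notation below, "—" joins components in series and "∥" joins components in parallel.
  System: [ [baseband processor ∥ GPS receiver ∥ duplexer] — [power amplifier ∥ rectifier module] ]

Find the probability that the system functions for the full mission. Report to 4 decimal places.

Parallel (baseband processor, GPS receiver, and duplexer): 1 − (1 − 0.890000)(1 − 0.990000)(1 − 0.730000) = 0.999703
Parallel (power amplifier and rectifier module): 1 − (1 − 0.900000)(1 − 0.760000) = 0.976000
Series ([0.999703] and [0.976000]): 0.999703 × 0.976000 = 0.9757

0.9757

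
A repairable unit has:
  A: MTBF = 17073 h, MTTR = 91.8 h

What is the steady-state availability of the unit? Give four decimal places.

A(A) = MTBF/(MTBF+MTTR) = 17073/(17073+91.8) = 0.9947

0.9947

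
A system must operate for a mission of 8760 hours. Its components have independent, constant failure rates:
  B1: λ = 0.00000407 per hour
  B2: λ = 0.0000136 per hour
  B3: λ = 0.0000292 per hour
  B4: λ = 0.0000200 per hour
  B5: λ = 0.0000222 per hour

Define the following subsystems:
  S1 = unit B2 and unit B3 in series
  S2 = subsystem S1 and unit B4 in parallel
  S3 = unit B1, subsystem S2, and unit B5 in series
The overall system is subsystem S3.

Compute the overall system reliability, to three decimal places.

0.755

R(B1) = exp(−0.00000407 × 8760) = 0.96497
R(B2) = exp(−0.0000136 × 8760) = 0.88769
R(B3) = exp(−0.0000292 × 8760) = 0.77430
R(B4) = exp(−0.0000200 × 8760) = 0.83929
R(B5) = exp(−0.0000222 × 8760) = 0.82327
Series (B2 and B3): 0.88769 × 0.77430 = 0.68734
Parallel ([0.68734] and B4): 1 − (1 − 0.68734)(1 − 0.83929) = 0.94975
Series (B1, [0.94975], and B5): 0.96497 × 0.94975 × 0.82327 = 0.755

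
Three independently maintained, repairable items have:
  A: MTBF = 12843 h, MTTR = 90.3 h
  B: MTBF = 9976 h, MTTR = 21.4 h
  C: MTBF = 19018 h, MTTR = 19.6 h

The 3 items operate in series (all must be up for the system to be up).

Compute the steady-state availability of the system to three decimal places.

0.990

A(A) = MTBF/(MTBF+MTTR) = 12843/(12843+90.3) = 0.993018
A(B) = MTBF/(MTBF+MTTR) = 9976/(9976+21.4) = 0.997859
A(C) = MTBF/(MTBF+MTTR) = 19018/(19018+19.6) = 0.998970
Series availability: 0.993018 × 0.997859 × 0.998970 = 0.990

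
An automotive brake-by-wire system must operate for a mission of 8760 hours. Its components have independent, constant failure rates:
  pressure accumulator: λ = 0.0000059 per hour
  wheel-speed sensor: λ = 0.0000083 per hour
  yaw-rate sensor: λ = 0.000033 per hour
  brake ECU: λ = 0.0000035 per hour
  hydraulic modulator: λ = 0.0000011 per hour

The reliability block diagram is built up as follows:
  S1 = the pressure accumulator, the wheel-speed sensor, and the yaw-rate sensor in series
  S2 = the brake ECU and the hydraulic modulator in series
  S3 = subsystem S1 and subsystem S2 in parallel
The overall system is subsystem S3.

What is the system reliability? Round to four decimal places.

R(pressure accumulator) = exp(−0.0000059 × 8760) = 0.949629
R(wheel-speed sensor) = exp(−0.0000083 × 8760) = 0.929872
R(yaw-rate sensor) = exp(−0.000033 × 8760) = 0.748952
R(brake ECU) = exp(−0.0000035 × 8760) = 0.969805
R(hydraulic modulator) = exp(−0.0000011 × 8760) = 0.990410
Series (pressure accumulator, wheel-speed sensor, and yaw-rate sensor): 0.949629 × 0.929872 × 0.748952 = 0.661350
Series (brake ECU and hydraulic modulator): 0.969805 × 0.990410 = 0.960505
Parallel ([0.661350] and [0.960505]): 1 − (1 − 0.661350)(1 − 0.960505) = 0.9866

0.9866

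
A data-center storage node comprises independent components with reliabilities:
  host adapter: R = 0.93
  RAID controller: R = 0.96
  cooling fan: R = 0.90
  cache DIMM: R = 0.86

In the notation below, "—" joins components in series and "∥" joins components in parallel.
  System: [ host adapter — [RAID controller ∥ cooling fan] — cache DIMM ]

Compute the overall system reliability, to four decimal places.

0.7966

Parallel (RAID controller and cooling fan): 1 − (1 − 0.960000)(1 − 0.900000) = 0.996000
Series (host adapter, [0.996000], and cache DIMM): 0.930000 × 0.996000 × 0.860000 = 0.7966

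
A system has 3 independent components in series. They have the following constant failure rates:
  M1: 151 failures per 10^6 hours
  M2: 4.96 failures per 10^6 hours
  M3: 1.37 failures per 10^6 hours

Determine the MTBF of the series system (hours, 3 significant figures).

Series of exponential components: λ_sys = Σ λ_i
λ_sys = 0.000151 + 0.00000496 + 0.00000137 = 1.5733e-04 /h
MTBF = 1 / λ_sys = 6360 h

6360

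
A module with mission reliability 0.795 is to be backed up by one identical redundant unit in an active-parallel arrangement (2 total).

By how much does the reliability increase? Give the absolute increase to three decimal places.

R_before = 0.795
R_after = 1 − (1 − 0.795)^2 = 0.958
ΔR = 0.958 − 0.795 = 0.163

0.163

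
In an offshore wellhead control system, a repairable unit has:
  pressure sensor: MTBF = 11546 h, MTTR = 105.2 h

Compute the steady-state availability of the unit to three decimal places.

A(pressure sensor) = MTBF/(MTBF+MTTR) = 11546/(11546+105.2) = 0.991

0.991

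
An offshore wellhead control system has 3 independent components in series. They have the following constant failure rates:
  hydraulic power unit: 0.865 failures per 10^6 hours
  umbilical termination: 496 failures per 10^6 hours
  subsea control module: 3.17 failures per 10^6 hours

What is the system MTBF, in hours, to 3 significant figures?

2000

Series of exponential components: λ_sys = Σ λ_i
λ_sys = 0.000000865 + 0.000496 + 0.00000317 = 5.0004e-04 /h
MTBF = 1 / λ_sys = 2000 h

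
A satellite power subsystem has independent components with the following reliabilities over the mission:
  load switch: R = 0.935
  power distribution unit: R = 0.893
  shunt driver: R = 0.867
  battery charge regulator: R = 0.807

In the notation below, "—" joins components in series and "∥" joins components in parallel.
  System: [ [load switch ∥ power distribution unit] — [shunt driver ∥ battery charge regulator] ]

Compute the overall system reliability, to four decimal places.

0.9676

Parallel (load switch and power distribution unit): 1 − (1 − 0.935000)(1 − 0.893000) = 0.993045
Parallel (shunt driver and battery charge regulator): 1 − (1 − 0.867000)(1 − 0.807000) = 0.974331
Series ([0.993045] and [0.974331]): 0.993045 × 0.974331 = 0.9676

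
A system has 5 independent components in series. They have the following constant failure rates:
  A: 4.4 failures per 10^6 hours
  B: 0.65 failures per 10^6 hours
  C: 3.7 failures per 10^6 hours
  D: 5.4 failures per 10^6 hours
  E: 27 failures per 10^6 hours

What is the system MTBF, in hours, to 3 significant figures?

24300

Series of exponential components: λ_sys = Σ λ_i
λ_sys = 0.0000044 + 0.00000065 + 0.0000037 + 0.0000054 + 0.000027 = 4.1150e-05 /h
MTBF = 1 / λ_sys = 24300 h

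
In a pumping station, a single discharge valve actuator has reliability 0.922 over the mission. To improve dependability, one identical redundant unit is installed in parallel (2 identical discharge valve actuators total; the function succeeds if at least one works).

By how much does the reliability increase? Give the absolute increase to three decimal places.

R_before = 0.922
R_after = 1 − (1 − 0.922)^2 = 0.994
ΔR = 0.994 − 0.922 = 0.072

0.072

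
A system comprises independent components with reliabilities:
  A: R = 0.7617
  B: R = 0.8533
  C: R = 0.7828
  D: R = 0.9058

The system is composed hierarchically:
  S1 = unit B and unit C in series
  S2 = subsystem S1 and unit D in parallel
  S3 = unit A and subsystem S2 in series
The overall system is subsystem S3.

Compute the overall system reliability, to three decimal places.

Series (B and C): 0.85330 × 0.78280 = 0.66796
Parallel ([0.66796] and D): 1 − (1 − 0.66796)(1 − 0.90580) = 0.96872
Series (A and [0.96872]): 0.76170 × 0.96872 = 0.738

0.738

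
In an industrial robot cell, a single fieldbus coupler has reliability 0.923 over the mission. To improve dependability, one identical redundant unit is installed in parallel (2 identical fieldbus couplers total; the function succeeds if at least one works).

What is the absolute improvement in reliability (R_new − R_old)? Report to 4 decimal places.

0.0711

R_before = 0.923
R_after = 1 − (1 − 0.923)^2 = 0.9941
ΔR = 0.9941 − 0.923 = 0.0711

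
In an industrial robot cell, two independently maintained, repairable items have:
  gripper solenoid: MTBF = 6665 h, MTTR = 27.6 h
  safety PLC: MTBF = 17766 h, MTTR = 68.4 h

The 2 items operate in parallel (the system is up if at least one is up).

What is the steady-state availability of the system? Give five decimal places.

A(gripper solenoid) = MTBF/(MTBF+MTTR) = 6665/(6665+27.6) = 0.995876
A(safety PLC) = MTBF/(MTBF+MTTR) = 17766/(17766+68.4) = 0.996165
Parallel availability: 1 − (1 − 0.995876)(1 − 0.996165) = 0.99998

0.99998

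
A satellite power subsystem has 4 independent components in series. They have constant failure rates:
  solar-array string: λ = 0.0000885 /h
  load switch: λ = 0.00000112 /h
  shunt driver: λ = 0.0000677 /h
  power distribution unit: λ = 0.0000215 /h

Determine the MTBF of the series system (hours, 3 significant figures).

5590

Series of exponential components: λ_sys = Σ λ_i
λ_sys = 0.0000885 + 0.00000112 + 0.0000677 + 0.0000215 = 1.7882e-04 /h
MTBF = 1 / λ_sys = 5590 h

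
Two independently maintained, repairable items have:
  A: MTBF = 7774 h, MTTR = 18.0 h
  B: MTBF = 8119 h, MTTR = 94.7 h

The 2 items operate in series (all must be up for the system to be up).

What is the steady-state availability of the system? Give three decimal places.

A(A) = MTBF/(MTBF+MTTR) = 7774/(7774+18.0) = 0.997690
A(B) = MTBF/(MTBF+MTTR) = 8119/(8119+94.7) = 0.988470
Series availability: 0.997690 × 0.988470 = 0.986

0.986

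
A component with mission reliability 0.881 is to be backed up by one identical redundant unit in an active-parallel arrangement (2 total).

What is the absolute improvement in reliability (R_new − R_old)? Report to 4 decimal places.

0.1048

R_before = 0.881
R_after = 1 − (1 − 0.881)^2 = 0.9858
ΔR = 0.9858 − 0.881 = 0.1048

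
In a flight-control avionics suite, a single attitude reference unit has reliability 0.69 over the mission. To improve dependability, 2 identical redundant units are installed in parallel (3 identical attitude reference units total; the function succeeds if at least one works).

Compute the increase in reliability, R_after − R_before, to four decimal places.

0.2802

R_before = 0.69
R_after = 1 − (1 − 0.69)^3 = 0.9702
ΔR = 0.9702 − 0.69 = 0.2802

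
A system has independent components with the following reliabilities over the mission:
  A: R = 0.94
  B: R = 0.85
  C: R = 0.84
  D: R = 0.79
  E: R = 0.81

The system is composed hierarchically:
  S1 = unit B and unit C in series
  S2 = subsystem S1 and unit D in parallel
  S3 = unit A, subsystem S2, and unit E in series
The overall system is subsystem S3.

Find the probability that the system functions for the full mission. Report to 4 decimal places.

Series (B and C): 0.850000 × 0.840000 = 0.714000
Parallel ([0.714000] and D): 1 − (1 − 0.714000)(1 − 0.790000) = 0.939940
Series (A, [0.939940], and E): 0.940000 × 0.939940 × 0.810000 = 0.7157

0.7157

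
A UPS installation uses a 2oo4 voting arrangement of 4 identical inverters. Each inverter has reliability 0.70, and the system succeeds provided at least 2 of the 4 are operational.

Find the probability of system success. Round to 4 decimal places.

0.9163

R = Σ_{i=2}^{4} C(4,i) p^i (1−p)^{4−i} with p = 0.70
C(4,2)·0.70^2·0.30^2 = 0.264600
C(4,3)·0.70^3·0.30^1 = 0.411600
C(4,4)·0.70^4·0.30^0 = 0.240100
Sum = 0.9163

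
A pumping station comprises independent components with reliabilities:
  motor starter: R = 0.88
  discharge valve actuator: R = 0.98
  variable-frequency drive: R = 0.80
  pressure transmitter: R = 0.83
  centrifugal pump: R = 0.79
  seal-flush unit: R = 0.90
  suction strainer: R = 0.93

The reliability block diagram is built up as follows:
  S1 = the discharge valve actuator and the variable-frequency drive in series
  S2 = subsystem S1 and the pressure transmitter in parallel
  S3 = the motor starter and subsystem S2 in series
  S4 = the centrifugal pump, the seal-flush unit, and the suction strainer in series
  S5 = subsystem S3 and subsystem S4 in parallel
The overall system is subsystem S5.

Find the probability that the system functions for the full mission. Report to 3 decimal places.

Series (discharge valve actuator and variable-frequency drive): 0.98000 × 0.80000 = 0.78400
Parallel ([0.78400] and pressure transmitter): 1 − (1 − 0.78400)(1 − 0.83000) = 0.96328
Series (motor starter and [0.96328]): 0.88000 × 0.96328 = 0.84769
Series (centrifugal pump, seal-flush unit, and suction strainer): 0.79000 × 0.90000 × 0.93000 = 0.66123
Parallel ([0.84769] and [0.66123]): 1 − (1 − 0.84769)(1 − 0.66123) = 0.948

0.948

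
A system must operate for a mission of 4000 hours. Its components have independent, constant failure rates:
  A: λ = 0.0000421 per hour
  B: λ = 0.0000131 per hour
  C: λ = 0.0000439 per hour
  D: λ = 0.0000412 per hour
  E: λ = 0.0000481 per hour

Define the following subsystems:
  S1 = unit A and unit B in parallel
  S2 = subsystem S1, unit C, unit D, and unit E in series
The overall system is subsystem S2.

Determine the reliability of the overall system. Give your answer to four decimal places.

0.5823

R(A) = exp(−0.0000421 × 4000) = 0.845016
R(B) = exp(−0.0000131 × 4000) = 0.948949
R(C) = exp(−0.0000439 × 4000) = 0.838953
R(D) = exp(−0.0000412 × 4000) = 0.848063
R(E) = exp(−0.0000481 × 4000) = 0.824977
Parallel (A and B): 1 − (1 − 0.845016)(1 − 0.948949) = 0.992088
Series ([0.992088], C, D, and E): 0.992088 × 0.838953 × 0.848063 × 0.824977 = 0.5823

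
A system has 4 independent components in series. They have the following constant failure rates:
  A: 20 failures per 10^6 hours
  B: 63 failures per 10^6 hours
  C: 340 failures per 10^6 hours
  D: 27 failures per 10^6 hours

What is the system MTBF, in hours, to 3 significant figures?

2220

Series of exponential components: λ_sys = Σ λ_i
λ_sys = 0.000020 + 0.000063 + 0.00034 + 0.000027 = 4.5000e-04 /h
MTBF = 1 / λ_sys = 2220 h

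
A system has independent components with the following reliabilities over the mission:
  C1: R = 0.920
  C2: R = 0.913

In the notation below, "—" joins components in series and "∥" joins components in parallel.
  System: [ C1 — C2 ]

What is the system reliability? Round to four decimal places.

0.8400

Series (C1 and C2): 0.920000 × 0.913000 = 0.8400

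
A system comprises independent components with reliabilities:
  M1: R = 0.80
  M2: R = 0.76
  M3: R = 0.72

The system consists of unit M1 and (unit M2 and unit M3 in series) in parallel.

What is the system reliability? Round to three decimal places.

Series (M2 and M3): 0.76000 × 0.72000 = 0.54720
Parallel (M1 and [0.54720]): 1 − (1 − 0.80000)(1 − 0.54720) = 0.909

0.909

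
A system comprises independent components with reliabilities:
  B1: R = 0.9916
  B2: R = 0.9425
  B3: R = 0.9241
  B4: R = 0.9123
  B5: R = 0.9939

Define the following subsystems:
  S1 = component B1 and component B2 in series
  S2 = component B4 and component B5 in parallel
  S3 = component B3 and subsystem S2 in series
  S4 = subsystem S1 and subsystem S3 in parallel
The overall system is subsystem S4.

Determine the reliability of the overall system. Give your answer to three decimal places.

0.995

Series (B1 and B2): 0.99160 × 0.94250 = 0.93458
Parallel (B4 and B5): 1 − (1 − 0.91230)(1 − 0.99390) = 0.99947
Series (B3 and [0.99947]): 0.92410 × 0.99947 = 0.92361
Parallel ([0.93458] and [0.92361]): 1 − (1 − 0.93458)(1 − 0.92361) = 0.995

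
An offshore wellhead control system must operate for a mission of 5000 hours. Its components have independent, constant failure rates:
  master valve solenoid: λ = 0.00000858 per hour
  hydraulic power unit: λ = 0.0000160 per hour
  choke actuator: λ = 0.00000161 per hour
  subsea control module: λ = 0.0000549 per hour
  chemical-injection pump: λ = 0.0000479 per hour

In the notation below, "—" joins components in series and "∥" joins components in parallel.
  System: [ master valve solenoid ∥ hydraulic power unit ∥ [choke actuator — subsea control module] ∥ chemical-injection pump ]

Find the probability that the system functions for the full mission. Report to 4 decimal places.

0.9998

R(master valve solenoid) = exp(−0.00000858 × 5000) = 0.958007
R(hydraulic power unit) = exp(−0.0000160 × 5000) = 0.923116
R(choke actuator) = exp(−0.00000161 × 5000) = 0.991982
R(subsea control module) = exp(−0.0000549 × 5000) = 0.759952
R(chemical-injection pump) = exp(−0.0000479 × 5000) = 0.787021
Series (choke actuator and subsea control module): 0.991982 × 0.759952 = 0.753859
Parallel (master valve solenoid, hydraulic power unit, [0.753859], and chemical-injection pump): 1 − (1 − 0.958007)(1 − 0.923116)(1 − 0.753859)(1 − 0.787021) = 0.9998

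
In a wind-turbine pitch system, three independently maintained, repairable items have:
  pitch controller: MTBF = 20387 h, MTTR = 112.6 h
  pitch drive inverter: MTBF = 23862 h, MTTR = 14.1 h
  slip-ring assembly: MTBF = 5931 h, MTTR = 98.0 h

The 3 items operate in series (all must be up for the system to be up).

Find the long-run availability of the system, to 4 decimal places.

0.9778

A(pitch controller) = MTBF/(MTBF+MTTR) = 20387/(20387+112.6) = 0.994507
A(pitch drive inverter) = MTBF/(MTBF+MTTR) = 23862/(23862+14.1) = 0.999409
A(slip-ring assembly) = MTBF/(MTBF+MTTR) = 5931/(5931+98.0) = 0.983745
Series availability: 0.994507 × 0.999409 × 0.983745 = 0.9778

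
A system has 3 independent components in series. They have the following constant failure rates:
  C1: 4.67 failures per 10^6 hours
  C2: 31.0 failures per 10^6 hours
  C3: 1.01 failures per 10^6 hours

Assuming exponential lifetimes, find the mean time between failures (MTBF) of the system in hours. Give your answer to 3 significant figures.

27300

Series of exponential components: λ_sys = Σ λ_i
λ_sys = 0.00000467 + 0.0000310 + 0.00000101 = 3.6680e-05 /h
MTBF = 1 / λ_sys = 27300 h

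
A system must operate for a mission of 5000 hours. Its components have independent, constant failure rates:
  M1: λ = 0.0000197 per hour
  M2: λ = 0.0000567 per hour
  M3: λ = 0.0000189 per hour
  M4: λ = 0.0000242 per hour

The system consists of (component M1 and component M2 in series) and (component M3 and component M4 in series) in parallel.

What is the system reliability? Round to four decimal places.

R(M1) = exp(−0.0000197 × 5000) = 0.906196
R(M2) = exp(−0.0000567 × 5000) = 0.753143
R(M3) = exp(−0.0000189 × 5000) = 0.909828
R(M4) = exp(−0.0000242 × 5000) = 0.886034
Series (M1 and M2): 0.906196 × 0.753143 = 0.682495
Series (M3 and M4): 0.909828 × 0.886034 = 0.806139
Parallel ([0.682495] and [0.806139]): 1 − (1 − 0.682495)(1 − 0.806139) = 0.9384

0.9384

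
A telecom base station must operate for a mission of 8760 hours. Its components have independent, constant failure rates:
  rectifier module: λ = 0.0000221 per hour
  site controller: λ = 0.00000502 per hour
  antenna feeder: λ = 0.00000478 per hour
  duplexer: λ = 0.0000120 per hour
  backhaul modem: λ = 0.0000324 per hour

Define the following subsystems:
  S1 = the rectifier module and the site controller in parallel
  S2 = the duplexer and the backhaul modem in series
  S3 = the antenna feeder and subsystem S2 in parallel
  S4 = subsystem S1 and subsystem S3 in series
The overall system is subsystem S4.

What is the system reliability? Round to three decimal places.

R(rectifier module) = exp(−0.0000221 × 8760) = 0.82399
R(site controller) = exp(−0.00000502 × 8760) = 0.95698
R(antenna feeder) = exp(−0.00000478 × 8760) = 0.95899
R(duplexer) = exp(−0.0000120 × 8760) = 0.90022
R(backhaul modem) = exp(−0.0000324 × 8760) = 0.75290
Parallel (rectifier module and site controller): 1 − (1 − 0.82399)(1 − 0.95698) = 0.99243
Series (duplexer and backhaul modem): 0.90022 × 0.75290 = 0.67778
Parallel (antenna feeder and [0.67778]): 1 − (1 − 0.95899)(1 − 0.67778) = 0.98679
Series ([0.99243] and [0.98679]): 0.99243 × 0.98679 = 0.979

0.979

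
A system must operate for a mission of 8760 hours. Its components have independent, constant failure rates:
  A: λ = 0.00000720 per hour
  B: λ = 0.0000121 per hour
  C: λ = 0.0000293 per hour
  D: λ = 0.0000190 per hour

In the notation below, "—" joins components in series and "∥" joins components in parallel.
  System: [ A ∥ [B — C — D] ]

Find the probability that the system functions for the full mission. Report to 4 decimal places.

0.9749

R(A) = exp(−0.00000720 × 8760) = 0.938876
R(B) = exp(−0.0000121 × 8760) = 0.899428
R(C) = exp(−0.0000293 × 8760) = 0.773625
R(D) = exp(−0.0000190 × 8760) = 0.846674
Series (B, C, and D): 0.899428 × 0.773625 × 0.846674 = 0.589133
Parallel (A and [0.589133]): 1 − (1 − 0.938876)(1 − 0.589133) = 0.9749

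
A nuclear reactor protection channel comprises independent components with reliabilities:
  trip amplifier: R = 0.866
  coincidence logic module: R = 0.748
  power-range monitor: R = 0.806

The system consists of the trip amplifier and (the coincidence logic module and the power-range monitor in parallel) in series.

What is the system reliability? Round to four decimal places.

0.8237

Parallel (coincidence logic module and power-range monitor): 1 − (1 − 0.748000)(1 − 0.806000) = 0.951112
Series (trip amplifier and [0.951112]): 0.866000 × 0.951112 = 0.8237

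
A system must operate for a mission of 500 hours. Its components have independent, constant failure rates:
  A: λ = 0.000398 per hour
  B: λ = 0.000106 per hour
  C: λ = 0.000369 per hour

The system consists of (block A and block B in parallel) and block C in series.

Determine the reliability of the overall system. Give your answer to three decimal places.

0.824

R(A) = exp(−0.000398 × 500) = 0.81955
R(B) = exp(−0.000106 × 500) = 0.94838
R(C) = exp(−0.000369 × 500) = 0.83152
Parallel (A and B): 1 − (1 − 0.81955)(1 − 0.94838) = 0.99069
Series ([0.99069] and C): 0.99069 × 0.83152 = 0.824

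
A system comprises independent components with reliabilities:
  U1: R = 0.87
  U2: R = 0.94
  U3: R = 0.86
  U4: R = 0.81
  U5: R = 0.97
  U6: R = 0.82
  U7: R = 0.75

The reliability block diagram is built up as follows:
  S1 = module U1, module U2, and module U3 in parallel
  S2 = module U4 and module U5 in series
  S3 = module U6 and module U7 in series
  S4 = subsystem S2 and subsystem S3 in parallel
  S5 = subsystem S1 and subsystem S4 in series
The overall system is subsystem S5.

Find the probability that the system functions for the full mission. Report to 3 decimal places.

0.916

Parallel (U1, U2, and U3): 1 − (1 − 0.87000)(1 − 0.94000)(1 − 0.86000) = 0.99891
Series (U4 and U5): 0.81000 × 0.97000 = 0.78570
Series (U6 and U7): 0.82000 × 0.75000 = 0.61500
Parallel ([0.78570] and [0.61500]): 1 − (1 − 0.78570)(1 − 0.61500) = 0.91749
Series ([0.99891] and [0.91749]): 0.99891 × 0.91749 = 0.916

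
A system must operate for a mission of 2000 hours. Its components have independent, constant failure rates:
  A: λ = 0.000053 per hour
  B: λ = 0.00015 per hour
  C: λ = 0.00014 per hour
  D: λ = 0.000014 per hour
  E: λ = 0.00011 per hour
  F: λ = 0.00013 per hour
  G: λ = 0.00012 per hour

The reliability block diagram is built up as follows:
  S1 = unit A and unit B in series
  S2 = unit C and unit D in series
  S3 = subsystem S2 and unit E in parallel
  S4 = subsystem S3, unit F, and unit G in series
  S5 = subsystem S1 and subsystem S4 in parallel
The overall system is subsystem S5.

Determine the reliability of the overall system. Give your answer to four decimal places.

R(A) = exp(−0.000053 × 2000) = 0.899425
R(B) = exp(−0.00015 × 2000) = 0.740818
R(C) = exp(−0.00014 × 2000) = 0.755784
R(D) = exp(−0.000014 × 2000) = 0.972388
R(E) = exp(−0.00011 × 2000) = 0.802519
R(F) = exp(−0.00013 × 2000) = 0.771052
R(G) = exp(−0.00012 × 2000) = 0.786628
Series (A and B): 0.899425 × 0.740818 = 0.666310
Series (C and D): 0.755784 × 0.972388 = 0.734915
Parallel ([0.734915] and E): 1 − (1 − 0.734915)(1 − 0.802519) = 0.947651
Series ([0.947651], F, and G): 0.947651 × 0.771052 × 0.786628 = 0.574780
Parallel ([0.666310] and [0.574780]): 1 − (1 − 0.666310)(1 − 0.574780) = 0.8581

0.8581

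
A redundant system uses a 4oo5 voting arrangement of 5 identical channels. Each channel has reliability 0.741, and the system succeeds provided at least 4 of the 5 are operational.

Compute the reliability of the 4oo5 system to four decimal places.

0.6138

R = Σ_{i=4}^{5} C(5,i) p^i (1−p)^{5−i} with p = 0.741
C(5,4)·0.741^4·0.259^1 = 0.390429
C(5,5)·0.741^5·0.259^0 = 0.223404
Sum = 0.6138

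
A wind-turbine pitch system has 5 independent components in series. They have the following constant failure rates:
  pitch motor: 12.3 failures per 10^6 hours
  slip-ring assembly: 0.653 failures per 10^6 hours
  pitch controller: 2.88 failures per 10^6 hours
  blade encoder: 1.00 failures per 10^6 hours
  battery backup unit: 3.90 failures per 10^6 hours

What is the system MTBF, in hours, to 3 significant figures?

Series of exponential components: λ_sys = Σ λ_i
λ_sys = 0.0000123 + 0.000000653 + 0.00000288 + 0.00000100 + 0.00000390 = 2.0733e-05 /h
MTBF = 1 / λ_sys = 48200 h

48200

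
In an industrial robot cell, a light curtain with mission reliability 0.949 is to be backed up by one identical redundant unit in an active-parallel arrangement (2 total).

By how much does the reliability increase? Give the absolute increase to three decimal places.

R_before = 0.949
R_after = 1 − (1 − 0.949)^2 = 0.997
ΔR = 0.997 − 0.949 = 0.048

0.048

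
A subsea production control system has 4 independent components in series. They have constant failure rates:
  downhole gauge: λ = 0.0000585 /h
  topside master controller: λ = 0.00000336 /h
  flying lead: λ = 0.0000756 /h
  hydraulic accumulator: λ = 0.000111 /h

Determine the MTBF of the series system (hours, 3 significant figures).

4020

Series of exponential components: λ_sys = Σ λ_i
λ_sys = 0.0000585 + 0.00000336 + 0.0000756 + 0.000111 = 2.4846e-04 /h
MTBF = 1 / λ_sys = 4020 h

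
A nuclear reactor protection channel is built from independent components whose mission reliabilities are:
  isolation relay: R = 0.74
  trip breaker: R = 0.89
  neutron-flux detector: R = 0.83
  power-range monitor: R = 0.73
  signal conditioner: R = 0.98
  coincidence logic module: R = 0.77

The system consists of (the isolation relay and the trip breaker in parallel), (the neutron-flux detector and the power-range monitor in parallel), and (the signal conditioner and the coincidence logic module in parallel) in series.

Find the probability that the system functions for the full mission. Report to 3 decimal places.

0.923

Parallel (isolation relay and trip breaker): 1 − (1 − 0.74000)(1 − 0.89000) = 0.97140
Parallel (neutron-flux detector and power-range monitor): 1 − (1 − 0.83000)(1 − 0.73000) = 0.95410
Parallel (signal conditioner and coincidence logic module): 1 − (1 − 0.98000)(1 − 0.77000) = 0.99540
Series ([0.97140], [0.95410], and [0.99540]): 0.97140 × 0.95410 × 0.99540 = 0.923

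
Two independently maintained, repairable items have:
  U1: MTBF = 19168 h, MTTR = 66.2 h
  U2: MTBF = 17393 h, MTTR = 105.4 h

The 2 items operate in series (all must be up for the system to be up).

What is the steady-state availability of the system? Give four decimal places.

0.9906

A(U1) = MTBF/(MTBF+MTTR) = 19168/(19168+66.2) = 0.996558
A(U2) = MTBF/(MTBF+MTTR) = 17393/(17393+105.4) = 0.993977
Series availability: 0.996558 × 0.993977 = 0.9906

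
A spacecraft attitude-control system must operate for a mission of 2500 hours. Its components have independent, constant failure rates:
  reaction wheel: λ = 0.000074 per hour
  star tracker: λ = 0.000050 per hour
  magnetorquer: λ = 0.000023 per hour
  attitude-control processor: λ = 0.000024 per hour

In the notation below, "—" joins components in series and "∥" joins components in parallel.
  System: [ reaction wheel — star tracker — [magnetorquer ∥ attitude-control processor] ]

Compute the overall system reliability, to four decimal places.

0.7311

R(reaction wheel) = exp(−0.000074 × 2500) = 0.831104
R(star tracker) = exp(−0.000050 × 2500) = 0.882497
R(magnetorquer) = exp(−0.000023 × 2500) = 0.944122
R(attitude-control processor) = exp(−0.000024 × 2500) = 0.941765
Parallel (magnetorquer and attitude-control processor): 1 − (1 − 0.944122)(1 − 0.941765) = 0.996746
Series (reaction wheel, star tracker, and [0.996746]): 0.831104 × 0.882497 × 0.996746 = 0.7311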